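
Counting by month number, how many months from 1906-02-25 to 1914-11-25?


From February 1906 to November 1914
8 years * 12 = 96 months, plus 9 months = 105

105 months


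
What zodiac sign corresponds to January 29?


Date: January 29
Conventional tropical zodiac dates: Aquarius from January 20 onward; Pisces starts February 19
January 29 falls within the Aquarius range

Aquarius


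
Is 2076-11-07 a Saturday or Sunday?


Anchor: Jan 1, 2076. With p = 2076 - 1 = 2075: (p + p//4 - p//100 + p//400) mod 7 = (2075 + 518 - 20 + 5) mod 7 = 2578 mod 7 = 2 -> Wednesday (Mon=0 ... Sun=6)
Day of year: 312; offset = 311
Weekday index = (2 + 311) mod 7 = 5 -> Saturday
Weekend days: Saturday, Sunday

Yes


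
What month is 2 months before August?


August is month 8
8 - 2 = 6

June


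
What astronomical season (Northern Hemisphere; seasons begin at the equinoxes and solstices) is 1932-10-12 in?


Date: October 12
Astronomical Autumn (approx.; exact equinox/solstice day varies by year): September 22 to December 20
October 12 falls within the Autumn window

Autumn


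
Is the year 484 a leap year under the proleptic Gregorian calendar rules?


Gregorian leap year rule: divisible by 4, but not by 100, unless also by 400.
484 is divisible by 4 but not 100 -> leap year

Yes


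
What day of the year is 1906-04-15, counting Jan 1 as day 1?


Date: April 15, 1906
Days in months 1 through 3: 90
Plus 15 days in April

Day of year: 105


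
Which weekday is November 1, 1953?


Target: November 1, 1953
Anchor: Jan 1, 1953. With p = 1953 - 1 = 1952: (p + p//4 - p//100 + p//400) mod 7 = (1952 + 488 - 19 + 4) mod 7 = 2425 mod 7 = 3 -> Thursday (Mon=0 ... Sun=6)
Days before November (Jan-Oct): 304 days
Weekday index = (3 + 304) mod 7 = 6

Sunday


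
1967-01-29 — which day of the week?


Date: January 29, 1967
Anchor: Jan 1, 1967. With p = 1967 - 1 = 1966: (p + p//4 - p//100 + p//400) mod 7 = (1966 + 491 - 19 + 4) mod 7 = 2442 mod 7 = 6 -> Sunday (Mon=0 ... Sun=6)
Days into year = 29 - 1 = 28
Weekday index = (6 + 28) mod 7 = 6

Day of the week: Sunday


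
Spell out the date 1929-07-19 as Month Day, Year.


ISO 1929-07-19 parses as year=1929, month=07, day=19
Month 7 -> July

July 19, 1929


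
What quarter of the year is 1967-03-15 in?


Month: March (month 3)
Q1: Jan-Mar, Q2: Apr-Jun, Q3: Jul-Sep, Q4: Oct-Dec

Q1


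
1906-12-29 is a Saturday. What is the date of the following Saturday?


Current: Saturday
Target: Saturday
Days ahead: 7

Next Saturday: 1907-01-05


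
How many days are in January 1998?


January 1998

31 days


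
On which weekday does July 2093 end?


July 2093 has 31 days
Anchor: Jan 1, 2093. With p = 2093 - 1 = 2092: (p + p//4 - p//100 + p//400) mod 7 = (2092 + 523 - 20 + 5) mod 7 = 2600 mod 7 = 3 -> Thursday (Mon=0 ... Sun=6)
Days before July (Jan-Jun): 181; July 1 index = (3 + 181) mod 7 = 2 -> Wednesday
Last day offset: 31 - 1 = 30 days
Weekday index = (2 + 30) mod 7 = 4

Friday, July 31


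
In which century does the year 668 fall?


Century = (year - 1) // 100 + 1
= (668 - 1) // 100 + 1
= 667 // 100 + 1
= 6 + 1

7th century


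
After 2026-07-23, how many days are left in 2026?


Day of year: 204 of 365
Remaining = 365 - 204

161 days


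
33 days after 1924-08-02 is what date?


Start: 1924-08-02, add 33 days
August 1924 has 31 days: 31 - 2 = 29 days to August 31 -> 4 left
September 1924: 4 <= 30 -> lands on September 4

Result: 1924-09-04


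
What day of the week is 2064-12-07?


Date: December 7, 2064
Anchor: Jan 1, 2064. With p = 2064 - 1 = 2063: (p + p//4 - p//100 + p//400) mod 7 = (2063 + 515 - 20 + 5) mod 7 = 2563 mod 7 = 1 -> Tuesday (Mon=0 ... Sun=6)
Days before December (Jan-Nov): 335; offset = 335 + 7 - 1 = 341
Weekday index = (1 + 341) mod 7 = 6

Day of the week: Sunday


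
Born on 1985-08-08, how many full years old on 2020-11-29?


Birth: 1985-08-08
Reference: 2020-11-29
Year difference: 2020 - 1985 = 35

35 years old


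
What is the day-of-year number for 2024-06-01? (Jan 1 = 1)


Date: June 1, 2024
Days in months 1 through 5: 152
Plus 1 days in June

Day of year: 153


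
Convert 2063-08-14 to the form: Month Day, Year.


ISO 2063-08-14 parses as year=2063, month=08, day=14
Month 8 -> August

August 14, 2063


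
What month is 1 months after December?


December is month 12
12 + 1 = 13; wrap: 13 - 12 = 1

January


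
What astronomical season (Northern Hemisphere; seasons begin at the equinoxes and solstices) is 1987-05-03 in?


Date: May 3
Astronomical Spring (approx.; exact equinox/solstice day varies by year): March 20 to June 20
May 3 falls within the Spring window

Spring


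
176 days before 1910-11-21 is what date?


Start: 1910-11-21, subtract 176 days
Back 21 days from November 21 reaches October 31, 1910 -> 155 left
October 1910 has 31 days -> back to September 30, 1910 -> 124 left
September 1910 has 30 days -> back to August 31, 1910 -> 94 left
August 1910 has 31 days -> back to July 31, 1910 -> 63 left
July 1910 has 31 days -> back to June 30, 1910 -> 32 left
June 1910 has 30 days -> back to May 31, 1910 -> 2 left
May 1910: 31 - 2 = 29 -> lands on May 29

Result: 1910-05-29


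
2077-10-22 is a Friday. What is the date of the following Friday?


Current: Friday
Target: Friday
Days ahead: 7

Next Friday: 2077-10-29


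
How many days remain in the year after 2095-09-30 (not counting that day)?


Day of year: 273 of 365
Remaining = 365 - 273

92 days


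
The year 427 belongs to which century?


Century = (year - 1) // 100 + 1
= (427 - 1) // 100 + 1
= 426 // 100 + 1
= 4 + 1

5th century


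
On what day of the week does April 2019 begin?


Target: April 1, 2019
Anchor: Jan 1, 2019. With p = 2019 - 1 = 2018: (p + p//4 - p//100 + p//400) mod 7 = (2018 + 504 - 20 + 5) mod 7 = 2507 mod 7 = 1 -> Tuesday (Mon=0 ... Sun=6)
Days before April (Jan-Mar): 90 days
Weekday index = (1 + 90) mod 7 = 0

Monday


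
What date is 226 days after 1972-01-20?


Start: 1972-01-20, add 226 days
January 1972 has 31 days: 31 - 20 = 11 days to January 31 -> 215 left
February 1972 has 29 days -> 186 left
March 1972 has 31 days -> 155 left
April 1972 has 30 days -> 125 left
May 1972 has 31 days -> 94 left
June 1972 has 30 days -> 64 left
July 1972 has 31 days -> 33 left
August 1972 has 31 days -> 2 left
September 1972: 2 <= 30 -> lands on September 2

Result: 1972-09-02


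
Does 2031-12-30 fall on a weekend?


Anchor: Jan 1, 2031. With p = 2031 - 1 = 2030: (p + p//4 - p//100 + p//400) mod 7 = (2030 + 507 - 20 + 5) mod 7 = 2522 mod 7 = 2 -> Wednesday (Mon=0 ... Sun=6)
Day of year: 364; offset = 363
Weekday index = (2 + 363) mod 7 = 1 -> Tuesday
Weekend days: Saturday, Sunday

No


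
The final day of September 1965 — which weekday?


September 1965 has 30 days
Anchor: Jan 1, 1965. With p = 1965 - 1 = 1964: (p + p//4 - p//100 + p//400) mod 7 = (1964 + 491 - 19 + 4) mod 7 = 2440 mod 7 = 4 -> Friday (Mon=0 ... Sun=6)
Days before September (Jan-Aug): 243; September 1 index = (4 + 243) mod 7 = 2 -> Wednesday
Last day offset: 30 - 1 = 29 days
Weekday index = (2 + 29) mod 7 = 3

Thursday, September 30


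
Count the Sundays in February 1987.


February 1987 has 28 days
Anchor: Jan 1, 1987. With p = 1987 - 1 = 1986: (p + p//4 - p//100 + p//400) mod 7 = (1986 + 496 - 19 + 4) mod 7 = 2467 mod 7 = 3 -> Thursday (Mon=0 ... Sun=6)
Days before February (Jan): 31; February 1 index = (3 + 31) mod 7 = 6 -> Sunday
First Sunday is February 1
Sundays: 1, 8, 15, 22

4 Sundays


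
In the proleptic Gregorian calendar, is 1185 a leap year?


Gregorian leap year rule: divisible by 4, but not by 100, unless also by 400.
1185 is not divisible by 4 -> not a leap year

No


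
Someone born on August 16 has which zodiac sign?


Date: August 16
Conventional tropical zodiac dates: Leo from July 23 onward; Virgo starts August 23
August 16 falls within the Leo range

Leo


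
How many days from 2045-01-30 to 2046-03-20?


From 2045-01-30 to 2046-03-20
2045-01-30: day of year = 30
2046-03-20: days before March = 31 + 28 = 59 (2046 is not a leap year); day of year = 59 + 20 = 79
Rest of 2045: 365 - 30 = 335
Total = 335 + 79 = 414

414 days


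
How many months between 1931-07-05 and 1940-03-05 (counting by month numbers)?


From July 1931 to March 1940
9 years * 12 = 108 months, minus 4 months = 104

104 months


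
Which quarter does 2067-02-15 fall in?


Month: February (month 2)
Q1: Jan-Mar, Q2: Apr-Jun, Q3: Jul-Sep, Q4: Oct-Dec

Q1


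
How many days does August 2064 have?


August 2064

31 days


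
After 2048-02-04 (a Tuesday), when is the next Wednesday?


Current: Tuesday
Target: Wednesday
Days ahead: 1

Next Wednesday: 2048-02-05


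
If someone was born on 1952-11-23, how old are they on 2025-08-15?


Birth: 1952-11-23
Reference: 2025-08-15
Year difference: 2025 - 1952 = 73
Birthday not yet reached in 2025, subtract 1

72 years old


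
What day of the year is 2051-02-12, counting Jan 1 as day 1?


Date: February 12, 2051
Days in months 1 through 1: 31
Plus 12 days in February

Day of year: 43


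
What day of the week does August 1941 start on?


Target: August 1, 1941
Anchor: Jan 1, 1941. With p = 1941 - 1 = 1940: (p + p//4 - p//100 + p//400) mod 7 = (1940 + 485 - 19 + 4) mod 7 = 2410 mod 7 = 2 -> Wednesday (Mon=0 ... Sun=6)
Days before August (Jan-Jul): 212 days
Weekday index = (2 + 212) mod 7 = 4

Friday


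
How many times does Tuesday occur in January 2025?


January 2025 has 31 days
Anchor: Jan 1, 2025. With p = 2025 - 1 = 2024: (p + p//4 - p//100 + p//400) mod 7 = (2024 + 506 - 20 + 5) mod 7 = 2515 mod 7 = 2 -> Wednesday (Mon=0 ... Sun=6)
January 1 is the anchor itself -> Wednesday
First Tuesday is January 7
Tuesdays: 7, 14, 21, 28

4 Tuesdays


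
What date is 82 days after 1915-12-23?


Start: 1915-12-23, add 82 days
December 1915 has 31 days: 31 - 23 = 8 days to December 31 -> 74 left
January 1916 has 31 days -> 43 left
February 1916 has 29 days -> 14 left
March 1916: 14 <= 31 -> lands on March 14

Result: 1916-03-14


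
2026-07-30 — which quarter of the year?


Month: July (month 7)
Q1: Jan-Mar, Q2: Apr-Jun, Q3: Jul-Sep, Q4: Oct-Dec

Q3


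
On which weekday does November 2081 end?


November 2081 has 30 days
Anchor: Jan 1, 2081. With p = 2081 - 1 = 2080: (p + p//4 - p//100 + p//400) mod 7 = (2080 + 520 - 20 + 5) mod 7 = 2585 mod 7 = 2 -> Wednesday (Mon=0 ... Sun=6)
Days before November (Jan-Oct): 304; November 1 index = (2 + 304) mod 7 = 5 -> Saturday
Last day offset: 30 - 1 = 29 days
Weekday index = (5 + 29) mod 7 = 6

Sunday, November 30


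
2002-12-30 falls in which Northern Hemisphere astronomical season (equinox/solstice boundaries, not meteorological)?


Date: December 30
Astronomical Winter (approx.; exact equinox/solstice day varies by year): December 21 to March 19
December 30 falls within the Winter window

Winter


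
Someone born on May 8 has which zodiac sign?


Date: May 8
Conventional tropical zodiac dates: Taurus from April 20 onward; Gemini starts May 21
May 8 falls within the Taurus range

Taurus


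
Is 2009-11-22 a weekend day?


Anchor: Jan 1, 2009. With p = 2009 - 1 = 2008: (p + p//4 - p//100 + p//400) mod 7 = (2008 + 502 - 20 + 5) mod 7 = 2495 mod 7 = 3 -> Thursday (Mon=0 ... Sun=6)
Day of year: 326; offset = 325
Weekday index = (3 + 325) mod 7 = 6 -> Sunday
Weekend days: Saturday, Sunday

Yes


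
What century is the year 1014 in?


Century = (year - 1) // 100 + 1
= (1014 - 1) // 100 + 1
= 1013 // 100 + 1
= 10 + 1

11th century


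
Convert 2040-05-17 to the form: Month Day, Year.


ISO 2040-05-17 parses as year=2040, month=05, day=17
Month 5 -> May

May 17, 2040


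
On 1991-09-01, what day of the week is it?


Date: September 1, 1991
Anchor: Jan 1, 1991. With p = 1991 - 1 = 1990: (p + p//4 - p//100 + p//400) mod 7 = (1990 + 497 - 19 + 4) mod 7 = 2472 mod 7 = 1 -> Tuesday (Mon=0 ... Sun=6)
Days before September (Jan-Aug): 243; offset = 243 + 1 - 1 = 243
Weekday index = (1 + 243) mod 7 = 6

Day of the week: Sunday


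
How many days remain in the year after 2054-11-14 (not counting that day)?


Day of year: 318 of 365
Remaining = 365 - 318

47 days


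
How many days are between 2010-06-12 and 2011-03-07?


From 2010-06-12 to 2011-03-07
2010-06-12: days before June = 31 + 28 + 31 + 30 + 31 = 151 (2010 is not a leap year); day of year = 151 + 12 = 163
2011-03-07: days before March = 31 + 28 = 59 (2011 is not a leap year); day of year = 59 + 7 = 66
Rest of 2010: 365 - 163 = 202
Total = 202 + 66 = 268

268 days


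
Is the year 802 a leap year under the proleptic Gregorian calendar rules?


Gregorian leap year rule: divisible by 4, but not by 100, unless also by 400.
802 is not divisible by 4 -> not a leap year

No


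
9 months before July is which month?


July is month 7
7 - 9 = -2; wrap: -2 + 12 = 10

October


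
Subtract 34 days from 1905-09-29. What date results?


Start: 1905-09-29, subtract 34 days
Back 29 days from September 29 reaches August 31, 1905 -> 5 left
August 1905: 31 - 5 = 26 -> lands on August 26

Result: 1905-08-26


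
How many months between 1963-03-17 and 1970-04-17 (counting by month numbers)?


From March 1963 to April 1970
7 years * 12 = 84 months, plus 1 month = 85

85 months


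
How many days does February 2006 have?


February 2006 (leap year: no)

28 days


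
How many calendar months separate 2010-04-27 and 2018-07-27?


From April 2010 to July 2018
8 years * 12 = 96 months, plus 3 months = 99

99 months


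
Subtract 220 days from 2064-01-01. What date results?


Start: 2064-01-01, subtract 220 days
Back 1 day from January 1 reaches December 31, 2063 -> 219 left
December 2063 has 31 days -> back to November 30, 2063 -> 188 left
November 2063 has 30 days -> back to October 31, 2063 -> 158 left
October 2063 has 31 days -> back to September 30, 2063 -> 127 left
September 2063 has 30 days -> back to August 31, 2063 -> 97 left
August 2063 has 31 days -> back to July 31, 2063 -> 66 left
July 2063 has 31 days -> back to June 30, 2063 -> 35 left
June 2063 has 30 days -> back to May 31, 2063 -> 5 left
May 2063: 31 - 5 = 26 -> lands on May 26

Result: 2063-05-26


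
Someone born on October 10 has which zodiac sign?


Date: October 10
Conventional tropical zodiac dates: Libra from September 23 onward; Scorpio starts October 23
October 10 falls within the Libra range

Libra


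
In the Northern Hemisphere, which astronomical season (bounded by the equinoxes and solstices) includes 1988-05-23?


Date: May 23
Astronomical Spring (approx.; exact equinox/solstice day varies by year): March 20 to June 20
May 23 falls within the Spring window

Spring


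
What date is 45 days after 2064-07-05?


Start: 2064-07-05, add 45 days
July 2064 has 31 days: 31 - 5 = 26 days to July 31 -> 19 left
August 2064: 19 <= 31 -> lands on August 19

Result: 2064-08-19


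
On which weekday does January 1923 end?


January 1923 has 31 days
Anchor: Jan 1, 1923. With p = 1923 - 1 = 1922: (p + p//4 - p//100 + p//400) mod 7 = (1922 + 480 - 19 + 4) mod 7 = 2387 mod 7 = 0 -> Monday (Mon=0 ... Sun=6)
January 1 is the anchor itself -> Monday
Last day offset: 31 - 1 = 30 days
Weekday index = (0 + 30) mod 7 = 2

Wednesday, January 31


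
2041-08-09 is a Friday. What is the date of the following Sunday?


Current: Friday
Target: Sunday
Days ahead: 2

Next Sunday: 2041-08-11


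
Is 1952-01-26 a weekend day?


Anchor: Jan 1, 1952. With p = 1952 - 1 = 1951: (p + p//4 - p//100 + p//400) mod 7 = (1951 + 487 - 19 + 4) mod 7 = 2423 mod 7 = 1 -> Tuesday (Mon=0 ... Sun=6)
Day of year: 26; offset = 25
Weekday index = (1 + 25) mod 7 = 5 -> Saturday
Weekend days: Saturday, Sunday

Yes


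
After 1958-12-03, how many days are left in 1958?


Day of year: 337 of 365
Remaining = 365 - 337

28 days


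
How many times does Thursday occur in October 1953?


October 1953 has 31 days
Anchor: Jan 1, 1953. With p = 1953 - 1 = 1952: (p + p//4 - p//100 + p//400) mod 7 = (1952 + 488 - 19 + 4) mod 7 = 2425 mod 7 = 3 -> Thursday (Mon=0 ... Sun=6)
Days before October (Jan-Sep): 273; October 1 index = (3 + 273) mod 7 = 3 -> Thursday
First Thursday is October 1
Thursdays: 1, 8, 15, 22, 29

5 Thursdays


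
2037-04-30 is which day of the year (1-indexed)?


Date: April 30, 2037
Days in months 1 through 3: 90
Plus 30 days in April

Day of year: 120


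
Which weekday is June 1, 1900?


Target: June 1, 1900
Anchor: Jan 1, 1900. With p = 1900 - 1 = 1899: (p + p//4 - p//100 + p//400) mod 7 = (1899 + 474 - 18 + 4) mod 7 = 2359 mod 7 = 0 -> Monday (Mon=0 ... Sun=6)
Days before June (Jan-May): 151 days
Weekday index = (0 + 151) mod 7 = 4

Friday


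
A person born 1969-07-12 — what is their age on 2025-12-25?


Birth: 1969-07-12
Reference: 2025-12-25
Year difference: 2025 - 1969 = 56

56 years old


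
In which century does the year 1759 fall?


Century = (year - 1) // 100 + 1
= (1759 - 1) // 100 + 1
= 1758 // 100 + 1
= 17 + 1

18th century


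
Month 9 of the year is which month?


Month 9 of 12

September


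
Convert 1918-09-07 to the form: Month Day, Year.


ISO 1918-09-07 parses as year=1918, month=09, day=07
Month 9 -> September

September 7, 1918


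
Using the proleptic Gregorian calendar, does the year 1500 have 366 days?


Gregorian leap year rule: divisible by 4, but not by 100, unless also by 400.
1500 is divisible by 100 but not 400 -> not a leap year

No


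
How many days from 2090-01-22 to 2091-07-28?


From 2090-01-22 to 2091-07-28
2090-01-22: day of year = 22
2091-07-28: days before July = 31 + 28 + 31 + 30 + 31 + 30 = 181 (2091 is not a leap year); day of year = 181 + 28 = 209
Rest of 2090: 365 - 22 = 343
Total = 343 + 209 = 552

552 days


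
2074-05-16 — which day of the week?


Date: May 16, 2074
Anchor: Jan 1, 2074. With p = 2074 - 1 = 2073: (p + p//4 - p//100 + p//400) mod 7 = (2073 + 518 - 20 + 5) mod 7 = 2576 mod 7 = 0 -> Monday (Mon=0 ... Sun=6)
Days before May (Jan-Apr): 120; offset = 120 + 16 - 1 = 135
Weekday index = (0 + 135) mod 7 = 2

Day of the week: Wednesday


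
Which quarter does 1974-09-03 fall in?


Month: September (month 9)
Q1: Jan-Mar, Q2: Apr-Jun, Q3: Jul-Sep, Q4: Oct-Dec

Q3


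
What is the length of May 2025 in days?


May 2025

31 days


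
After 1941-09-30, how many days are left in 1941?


Day of year: 273 of 365
Remaining = 365 - 273

92 days


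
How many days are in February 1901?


February 1901 (leap year: no)

28 days


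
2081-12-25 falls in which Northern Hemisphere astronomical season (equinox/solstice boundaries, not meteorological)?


Date: December 25
Astronomical Winter (approx.; exact equinox/solstice day varies by year): December 21 to March 19
December 25 falls within the Winter window

Winter


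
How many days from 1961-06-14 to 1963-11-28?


From 1961-06-14 to 1963-11-28
1961-06-14: days before June = 31 + 28 + 31 + 30 + 31 = 151 (1961 is not a leap year); day of year = 151 + 14 = 165
1963-11-28: days before November = 31 + 28 + 31 + 30 + 31 + 30 + 31 + 31 + 30 + 31 = 304 (1963 is not a leap year); day of year = 304 + 28 = 332
Rest of 1961: 365 - 165 = 200
Full years 1962 (365): 365
Total = 200 + 365 + 332 = 897

897 days


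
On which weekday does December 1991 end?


December 1991 has 31 days
Anchor: Jan 1, 1991. With p = 1991 - 1 = 1990: (p + p//4 - p//100 + p//400) mod 7 = (1990 + 497 - 19 + 4) mod 7 = 2472 mod 7 = 1 -> Tuesday (Mon=0 ... Sun=6)
Days before December (Jan-Nov): 334; December 1 index = (1 + 334) mod 7 = 6 -> Sunday
Last day offset: 31 - 1 = 30 days
Weekday index = (6 + 30) mod 7 = 1

Tuesday, December 31


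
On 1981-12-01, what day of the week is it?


Date: December 1, 1981
Anchor: Jan 1, 1981. With p = 1981 - 1 = 1980: (p + p//4 - p//100 + p//400) mod 7 = (1980 + 495 - 19 + 4) mod 7 = 2460 mod 7 = 3 -> Thursday (Mon=0 ... Sun=6)
Days before December (Jan-Nov): 334; offset = 334 + 1 - 1 = 334
Weekday index = (3 + 334) mod 7 = 1

Day of the week: Tuesday


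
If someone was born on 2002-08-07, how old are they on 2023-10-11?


Birth: 2002-08-07
Reference: 2023-10-11
Year difference: 2023 - 2002 = 21

21 years old


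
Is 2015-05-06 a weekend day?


Anchor: Jan 1, 2015. With p = 2015 - 1 = 2014: (p + p//4 - p//100 + p//400) mod 7 = (2014 + 503 - 20 + 5) mod 7 = 2502 mod 7 = 3 -> Thursday (Mon=0 ... Sun=6)
Day of year: 126; offset = 125
Weekday index = (3 + 125) mod 7 = 2 -> Wednesday
Weekend days: Saturday, Sunday

No


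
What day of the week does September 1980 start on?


Target: September 1, 1980
Anchor: Jan 1, 1980. With p = 1980 - 1 = 1979: (p + p//4 - p//100 + p//400) mod 7 = (1979 + 494 - 19 + 4) mod 7 = 2458 mod 7 = 1 -> Tuesday (Mon=0 ... Sun=6)
Days before September (Jan-Aug): 244 days
Weekday index = (1 + 244) mod 7 = 0

Monday


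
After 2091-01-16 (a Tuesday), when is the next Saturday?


Current: Tuesday
Target: Saturday
Days ahead: 4

Next Saturday: 2091-01-20


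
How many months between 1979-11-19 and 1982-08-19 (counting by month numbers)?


From November 1979 to August 1982
3 years * 12 = 36 months, minus 3 months = 33

33 months


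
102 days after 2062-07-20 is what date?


Start: 2062-07-20, add 102 days
July 2062 has 31 days: 31 - 20 = 11 days to July 31 -> 91 left
August 2062 has 31 days -> 60 left
September 2062 has 30 days -> 30 left
October 2062: 30 <= 31 -> lands on October 30

Result: 2062-10-30


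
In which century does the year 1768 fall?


Century = (year - 1) // 100 + 1
= (1768 - 1) // 100 + 1
= 1767 // 100 + 1
= 17 + 1

18th century


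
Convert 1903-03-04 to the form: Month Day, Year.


ISO 1903-03-04 parses as year=1903, month=03, day=04
Month 3 -> March

March 4, 1903


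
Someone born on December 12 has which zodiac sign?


Date: December 12
Conventional tropical zodiac dates: Sagittarius from November 22 onward; Capricorn starts December 22
December 12 falls within the Sagittarius range

Sagittarius


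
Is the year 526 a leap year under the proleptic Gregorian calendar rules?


Gregorian leap year rule: divisible by 4, but not by 100, unless also by 400.
526 is not divisible by 4 -> not a leap year

No


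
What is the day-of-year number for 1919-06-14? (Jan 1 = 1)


Date: June 14, 1919
Days in months 1 through 5: 151
Plus 14 days in June

Day of year: 165


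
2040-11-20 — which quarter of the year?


Month: November (month 11)
Q1: Jan-Mar, Q2: Apr-Jun, Q3: Jul-Sep, Q4: Oct-Dec

Q4


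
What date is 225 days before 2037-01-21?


Start: 2037-01-21, subtract 225 days
Back 21 days from January 21 reaches December 31, 2036 -> 204 left
December 2036 has 31 days -> back to November 30, 2036 -> 173 left
November 2036 has 30 days -> back to October 31, 2036 -> 143 left
October 2036 has 31 days -> back to September 30, 2036 -> 112 left
September 2036 has 30 days -> back to August 31, 2036 -> 82 left
August 2036 has 31 days -> back to July 31, 2036 -> 51 left
July 2036 has 31 days -> back to June 30, 2036 -> 20 left
June 2036: 30 - 20 = 10 -> lands on June 10

Result: 2036-06-10


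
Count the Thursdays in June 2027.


June 2027 has 30 days
Anchor: Jan 1, 2027. With p = 2027 - 1 = 2026: (p + p//4 - p//100 + p//400) mod 7 = (2026 + 506 - 20 + 5) mod 7 = 2517 mod 7 = 4 -> Friday (Mon=0 ... Sun=6)
Days before June (Jan-May): 151; June 1 index = (4 + 151) mod 7 = 1 -> Tuesday
First Thursday is June 3
Thursdays: 3, 10, 17, 24

4 Thursdays


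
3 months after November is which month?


November is month 11
11 + 3 = 14; wrap: 14 - 12 = 2

February


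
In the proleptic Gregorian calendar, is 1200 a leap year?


Gregorian leap year rule: divisible by 4, but not by 100, unless also by 400.
1200 is divisible by 400 -> leap year

Yes


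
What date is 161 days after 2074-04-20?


Start: 2074-04-20, add 161 days
April 2074 has 30 days: 30 - 20 = 10 days to April 30 -> 151 left
May 2074 has 31 days -> 120 left
June 2074 has 30 days -> 90 left
July 2074 has 31 days -> 59 left
August 2074 has 31 days -> 28 left
September 2074: 28 <= 30 -> lands on September 28

Result: 2074-09-28


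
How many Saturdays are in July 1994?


July 1994 has 31 days
Anchor: Jan 1, 1994. With p = 1994 - 1 = 1993: (p + p//4 - p//100 + p//400) mod 7 = (1993 + 498 - 19 + 4) mod 7 = 2476 mod 7 = 5 -> Saturday (Mon=0 ... Sun=6)
Days before July (Jan-Jun): 181; July 1 index = (5 + 181) mod 7 = 4 -> Friday
First Saturday is July 2
Saturdays: 2, 9, 16, 23, 30

5 Saturdays


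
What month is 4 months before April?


April is month 4
4 - 4 = 0; wrap: 0 + 12 = 12

December


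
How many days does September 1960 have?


September 1960

30 days


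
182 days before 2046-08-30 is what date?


Start: 2046-08-30, subtract 182 days
Back 30 days from August 30 reaches July 31, 2046 -> 152 left
July 2046 has 31 days -> back to June 30, 2046 -> 121 left
June 2046 has 30 days -> back to May 31, 2046 -> 91 left
May 2046 has 31 days -> back to April 30, 2046 -> 60 left
April 2046 has 30 days -> back to March 31, 2046 -> 30 left
March 2046: 31 - 30 = 1 -> lands on March 1

Result: 2046-03-01


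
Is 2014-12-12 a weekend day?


Anchor: Jan 1, 2014. With p = 2014 - 1 = 2013: (p + p//4 - p//100 + p//400) mod 7 = (2013 + 503 - 20 + 5) mod 7 = 2501 mod 7 = 2 -> Wednesday (Mon=0 ... Sun=6)
Day of year: 346; offset = 345
Weekday index = (2 + 345) mod 7 = 4 -> Friday
Weekend days: Saturday, Sunday

No


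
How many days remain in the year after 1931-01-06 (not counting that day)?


Day of year: 6 of 365
Remaining = 365 - 6

359 days


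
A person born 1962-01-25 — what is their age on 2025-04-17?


Birth: 1962-01-25
Reference: 2025-04-17
Year difference: 2025 - 1962 = 63

63 years old


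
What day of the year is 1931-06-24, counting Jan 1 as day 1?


Date: June 24, 1931
Days in months 1 through 5: 151
Plus 24 days in June

Day of year: 175


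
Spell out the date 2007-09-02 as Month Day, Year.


ISO 2007-09-02 parses as year=2007, month=09, day=02
Month 9 -> September

September 2, 2007


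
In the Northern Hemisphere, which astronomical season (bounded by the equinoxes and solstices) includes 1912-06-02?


Date: June 2
Astronomical Spring (approx.; exact equinox/solstice day varies by year): March 20 to June 20
June 2 falls within the Spring window

Spring


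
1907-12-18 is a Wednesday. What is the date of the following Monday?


Current: Wednesday
Target: Monday
Days ahead: 5

Next Monday: 1907-12-23


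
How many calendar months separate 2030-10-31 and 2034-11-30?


From October 2030 to November 2034
4 years * 12 = 48 months, plus 1 month = 49

49 months


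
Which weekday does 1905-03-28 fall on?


Date: March 28, 1905
Anchor: Jan 1, 1905. With p = 1905 - 1 = 1904: (p + p//4 - p//100 + p//400) mod 7 = (1904 + 476 - 19 + 4) mod 7 = 2365 mod 7 = 6 -> Sunday (Mon=0 ... Sun=6)
Days before March (Jan-Feb): 59; offset = 59 + 28 - 1 = 86
Weekday index = (6 + 86) mod 7 = 1

Day of the week: Tuesday


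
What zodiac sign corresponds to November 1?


Date: November 1
Conventional tropical zodiac dates: Scorpio from October 23 onward; Sagittarius starts November 22
November 1 falls within the Scorpio range

Scorpio


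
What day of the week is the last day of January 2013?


January 2013 has 31 days
Anchor: Jan 1, 2013. With p = 2013 - 1 = 2012: (p + p//4 - p//100 + p//400) mod 7 = (2012 + 503 - 20 + 5) mod 7 = 2500 mod 7 = 1 -> Tuesday (Mon=0 ... Sun=6)
January 1 is the anchor itself -> Tuesday
Last day offset: 31 - 1 = 30 days
Weekday index = (1 + 30) mod 7 = 3

Thursday, January 31


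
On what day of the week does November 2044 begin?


Target: November 1, 2044
Anchor: Jan 1, 2044. With p = 2044 - 1 = 2043: (p + p//4 - p//100 + p//400) mod 7 = (2043 + 510 - 20 + 5) mod 7 = 2538 mod 7 = 4 -> Friday (Mon=0 ... Sun=6)
Days before November (Jan-Oct): 305 days
Weekday index = (4 + 305) mod 7 = 1

Tuesday


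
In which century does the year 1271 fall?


Century = (year - 1) // 100 + 1
= (1271 - 1) // 100 + 1
= 1270 // 100 + 1
= 12 + 1

13th century


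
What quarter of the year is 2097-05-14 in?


Month: May (month 5)
Q1: Jan-Mar, Q2: Apr-Jun, Q3: Jul-Sep, Q4: Oct-Dec

Q2


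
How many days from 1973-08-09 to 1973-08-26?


From 1973-08-09 to 1973-08-26
1973-08-09: days before August = 31 + 28 + 31 + 30 + 31 + 30 + 31 = 212 (1973 is not a leap year); day of year = 212 + 9 = 221
1973-08-26: days before August = 31 + 28 + 31 + 30 + 31 + 30 + 31 = 212 (1973 is not a leap year); day of year = 212 + 26 = 238
Same year: 238 - 221 = 17

17 days


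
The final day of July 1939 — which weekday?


July 1939 has 31 days
Anchor: Jan 1, 1939. With p = 1939 - 1 = 1938: (p + p//4 - p//100 + p//400) mod 7 = (1938 + 484 - 19 + 4) mod 7 = 2407 mod 7 = 6 -> Sunday (Mon=0 ... Sun=6)
Days before July (Jan-Jun): 181; July 1 index = (6 + 181) mod 7 = 5 -> Saturday
Last day offset: 31 - 1 = 30 days
Weekday index = (5 + 30) mod 7 = 0

Monday, July 31


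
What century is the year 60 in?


Century = (year - 1) // 100 + 1
= (60 - 1) // 100 + 1
= 59 // 100 + 1
= 0 + 1

1st century


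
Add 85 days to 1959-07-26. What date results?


Start: 1959-07-26, add 85 days
July 1959 has 31 days: 31 - 26 = 5 days to July 31 -> 80 left
August 1959 has 31 days -> 49 left
September 1959 has 30 days -> 19 left
October 1959: 19 <= 31 -> lands on October 19

Result: 1959-10-19


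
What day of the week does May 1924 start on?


Target: May 1, 1924
Anchor: Jan 1, 1924. With p = 1924 - 1 = 1923: (p + p//4 - p//100 + p//400) mod 7 = (1923 + 480 - 19 + 4) mod 7 = 2388 mod 7 = 1 -> Tuesday (Mon=0 ... Sun=6)
Days before May (Jan-Apr): 121 days
Weekday index = (1 + 121) mod 7 = 3

Thursday


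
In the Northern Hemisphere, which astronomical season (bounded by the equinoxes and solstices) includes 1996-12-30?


Date: December 30
Astronomical Winter (approx.; exact equinox/solstice day varies by year): December 21 to March 19
December 30 falls within the Winter window

Winter


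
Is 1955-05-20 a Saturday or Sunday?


Anchor: Jan 1, 1955. With p = 1955 - 1 = 1954: (p + p//4 - p//100 + p//400) mod 7 = (1954 + 488 - 19 + 4) mod 7 = 2427 mod 7 = 5 -> Saturday (Mon=0 ... Sun=6)
Day of year: 140; offset = 139
Weekday index = (5 + 139) mod 7 = 4 -> Friday
Weekend days: Saturday, Sunday

No


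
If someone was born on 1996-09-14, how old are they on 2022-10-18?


Birth: 1996-09-14
Reference: 2022-10-18
Year difference: 2022 - 1996 = 26

26 years old


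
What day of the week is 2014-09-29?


Date: September 29, 2014
Anchor: Jan 1, 2014. With p = 2014 - 1 = 2013: (p + p//4 - p//100 + p//400) mod 7 = (2013 + 503 - 20 + 5) mod 7 = 2501 mod 7 = 2 -> Wednesday (Mon=0 ... Sun=6)
Days before September (Jan-Aug): 243; offset = 243 + 29 - 1 = 271
Weekday index = (2 + 271) mod 7 = 0

Day of the week: Monday


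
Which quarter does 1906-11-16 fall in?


Month: November (month 11)
Q1: Jan-Mar, Q2: Apr-Jun, Q3: Jul-Sep, Q4: Oct-Dec

Q4


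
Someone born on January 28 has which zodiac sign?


Date: January 28
Conventional tropical zodiac dates: Aquarius from January 20 onward; Pisces starts February 19
January 28 falls within the Aquarius range

Aquarius


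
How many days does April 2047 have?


April 2047

30 days


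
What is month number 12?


Month 12 of 12

December


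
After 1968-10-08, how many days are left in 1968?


Day of year: 282 of 366
Remaining = 366 - 282

84 days


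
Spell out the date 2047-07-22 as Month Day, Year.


ISO 2047-07-22 parses as year=2047, month=07, day=22
Month 7 -> July

July 22, 2047


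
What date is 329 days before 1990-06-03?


Start: 1990-06-03, subtract 329 days
Back 3 days from June 3 reaches May 31, 1990 -> 326 left
May 1990 has 31 days -> back to April 30, 1990 -> 295 left
April 1990 has 30 days -> back to March 31, 1990 -> 265 left
March 1990 has 31 days -> back to February 28, 1990 -> 234 left
February 1990 has 28 days -> back to January 31, 1990 -> 206 left
January 1990 has 31 days -> back to December 31, 1989 -> 175 left
December 1989 has 31 days -> back to November 30, 1989 -> 144 left
November 1989 has 30 days -> back to October 31, 1989 -> 114 left
October 1989 has 31 days -> back to September 30, 1989 -> 83 left
September 1989 has 30 days -> back to August 31, 1989 -> 53 left
August 1989 has 31 days -> back to July 31, 1989 -> 22 left
July 1989: 31 - 22 = 9 -> lands on July 9

Result: 1989-07-09


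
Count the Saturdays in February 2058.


February 2058 has 28 days
Anchor: Jan 1, 2058. With p = 2058 - 1 = 2057: (p + p//4 - p//100 + p//400) mod 7 = (2057 + 514 - 20 + 5) mod 7 = 2556 mod 7 = 1 -> Tuesday (Mon=0 ... Sun=6)
Days before February (Jan): 31; February 1 index = (1 + 31) mod 7 = 4 -> Friday
First Saturday is February 2
Saturdays: 2, 9, 16, 23

4 Saturdays


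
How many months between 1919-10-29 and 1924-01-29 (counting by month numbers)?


From October 1919 to January 1924
5 years * 12 = 60 months, minus 9 months = 51

51 months


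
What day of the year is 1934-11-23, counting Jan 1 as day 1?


Date: November 23, 1934
Days in months 1 through 10: 304
Plus 23 days in November

Day of year: 327


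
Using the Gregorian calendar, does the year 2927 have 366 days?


Gregorian leap year rule: divisible by 4, but not by 100, unless also by 400.
2927 is not divisible by 4 -> not a leap year

No


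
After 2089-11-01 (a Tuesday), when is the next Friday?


Current: Tuesday
Target: Friday
Days ahead: 3

Next Friday: 2089-11-04


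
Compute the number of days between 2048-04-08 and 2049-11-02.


From 2048-04-08 to 2049-11-02
2048-04-08: days before April = 31 + 29 + 31 = 91 (2048 is a leap year); day of year = 91 + 8 = 99
2049-11-02: days before November = 31 + 28 + 31 + 30 + 31 + 30 + 31 + 31 + 30 + 31 = 304 (2049 is not a leap year); day of year = 304 + 2 = 306
Rest of 2048: 366 - 99 = 267
Total = 267 + 306 = 573

573 days


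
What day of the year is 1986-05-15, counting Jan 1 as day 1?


Date: May 15, 1986
Days in months 1 through 4: 120
Plus 15 days in May

Day of year: 135


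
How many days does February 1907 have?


February 1907 (leap year: no)

28 days


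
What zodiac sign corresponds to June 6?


Date: June 6
Conventional tropical zodiac dates: Gemini from May 21 onward; Cancer starts June 21
June 6 falls within the Gemini range

Gemini


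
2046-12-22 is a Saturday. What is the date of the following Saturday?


Current: Saturday
Target: Saturday
Days ahead: 7

Next Saturday: 2046-12-29


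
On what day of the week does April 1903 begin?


Target: April 1, 1903
Anchor: Jan 1, 1903. With p = 1903 - 1 = 1902: (p + p//4 - p//100 + p//400) mod 7 = (1902 + 475 - 19 + 4) mod 7 = 2362 mod 7 = 3 -> Thursday (Mon=0 ... Sun=6)
Days before April (Jan-Mar): 90 days
Weekday index = (3 + 90) mod 7 = 2

Wednesday


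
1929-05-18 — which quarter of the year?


Month: May (month 5)
Q1: Jan-Mar, Q2: Apr-Jun, Q3: Jul-Sep, Q4: Oct-Dec

Q2


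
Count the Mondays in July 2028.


July 2028 has 31 days
Anchor: Jan 1, 2028. With p = 2028 - 1 = 2027: (p + p//4 - p//100 + p//400) mod 7 = (2027 + 506 - 20 + 5) mod 7 = 2518 mod 7 = 5 -> Saturday (Mon=0 ... Sun=6)
Days before July (Jan-Jun): 182; July 1 index = (5 + 182) mod 7 = 5 -> Saturday
First Monday is July 3
Mondays: 3, 10, 17, 24, 31

5 Mondays


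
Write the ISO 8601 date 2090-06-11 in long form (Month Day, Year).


ISO 2090-06-11 parses as year=2090, month=06, day=11
Month 6 -> June

June 11, 2090


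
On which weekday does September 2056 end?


September 2056 has 30 days
Anchor: Jan 1, 2056. With p = 2056 - 1 = 2055: (p + p//4 - p//100 + p//400) mod 7 = (2055 + 513 - 20 + 5) mod 7 = 2553 mod 7 = 5 -> Saturday (Mon=0 ... Sun=6)
Days before September (Jan-Aug): 244; September 1 index = (5 + 244) mod 7 = 4 -> Friday
Last day offset: 30 - 1 = 29 days
Weekday index = (4 + 29) mod 7 = 5

Saturday, September 30


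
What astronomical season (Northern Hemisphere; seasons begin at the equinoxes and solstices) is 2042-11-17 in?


Date: November 17
Astronomical Autumn (approx.; exact equinox/solstice day varies by year): September 22 to December 20
November 17 falls within the Autumn window

Autumn


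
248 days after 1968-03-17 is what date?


Start: 1968-03-17, add 248 days
March 1968 has 31 days: 31 - 17 = 14 days to March 31 -> 234 left
April 1968 has 30 days -> 204 left
May 1968 has 31 days -> 173 left
June 1968 has 30 days -> 143 left
July 1968 has 31 days -> 112 left
August 1968 has 31 days -> 81 left
September 1968 has 30 days -> 51 left
October 1968 has 31 days -> 20 left
November 1968: 20 <= 30 -> lands on November 20

Result: 1968-11-20


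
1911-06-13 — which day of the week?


Date: June 13, 1911
Anchor: Jan 1, 1911. With p = 1911 - 1 = 1910: (p + p//4 - p//100 + p//400) mod 7 = (1910 + 477 - 19 + 4) mod 7 = 2372 mod 7 = 6 -> Sunday (Mon=0 ... Sun=6)
Days before June (Jan-May): 151; offset = 151 + 13 - 1 = 163
Weekday index = (6 + 163) mod 7 = 1

Day of the week: Tuesday


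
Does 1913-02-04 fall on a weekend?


Anchor: Jan 1, 1913. With p = 1913 - 1 = 1912: (p + p//4 - p//100 + p//400) mod 7 = (1912 + 478 - 19 + 4) mod 7 = 2375 mod 7 = 2 -> Wednesday (Mon=0 ... Sun=6)
Day of year: 35; offset = 34
Weekday index = (2 + 34) mod 7 = 1 -> Tuesday
Weekend days: Saturday, Sunday

No


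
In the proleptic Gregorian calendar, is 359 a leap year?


Gregorian leap year rule: divisible by 4, but not by 100, unless also by 400.
359 is not divisible by 4 -> not a leap year

No


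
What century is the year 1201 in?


Century = (year - 1) // 100 + 1
= (1201 - 1) // 100 + 1
= 1200 // 100 + 1
= 12 + 1

13th century


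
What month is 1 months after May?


May is month 5
5 + 1 = 6

June


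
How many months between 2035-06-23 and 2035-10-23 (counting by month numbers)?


From June 2035 to October 2035
0 years * 12 = 0 months, plus 4 months = 4

4 months


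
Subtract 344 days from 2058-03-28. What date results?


Start: 2058-03-28, subtract 344 days
Back 28 days from March 28 reaches February 28, 2058 -> 316 left
February 2058 has 28 days -> back to January 31, 2058 -> 288 left
January 2058 has 31 days -> back to December 31, 2057 -> 257 left
December 2057 has 31 days -> back to November 30, 2057 -> 226 left
November 2057 has 30 days -> back to October 31, 2057 -> 196 left
October 2057 has 31 days -> back to September 30, 2057 -> 165 left
September 2057 has 30 days -> back to August 31, 2057 -> 135 left
August 2057 has 31 days -> back to July 31, 2057 -> 104 left
July 2057 has 31 days -> back to June 30, 2057 -> 73 left
June 2057 has 30 days -> back to May 31, 2057 -> 43 left
May 2057 has 31 days -> back to April 30, 2057 -> 12 left
April 2057: 30 - 12 = 18 -> lands on April 18

Result: 2057-04-18


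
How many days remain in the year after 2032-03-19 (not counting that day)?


Day of year: 79 of 366
Remaining = 366 - 79

287 days


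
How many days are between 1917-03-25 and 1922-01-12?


From 1917-03-25 to 1922-01-12
1917-03-25: days before March = 31 + 28 = 59 (1917 is not a leap year); day of year = 59 + 25 = 84
1922-01-12: day of year = 12
Rest of 1917: 365 - 84 = 281
Full years 1918 (365), 1919 (365), 1920 (366), 1921 (365): 1461
Total = 281 + 1461 + 12 = 1754

1754 days


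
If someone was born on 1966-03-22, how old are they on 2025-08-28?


Birth: 1966-03-22
Reference: 2025-08-28
Year difference: 2025 - 1966 = 59

59 years old
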